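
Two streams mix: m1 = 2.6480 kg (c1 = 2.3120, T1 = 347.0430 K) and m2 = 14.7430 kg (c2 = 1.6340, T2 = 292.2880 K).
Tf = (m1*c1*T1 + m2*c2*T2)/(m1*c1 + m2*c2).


num = 9165.8944
den = 30.2122
Tf = 303.3835 K

303.3835 K


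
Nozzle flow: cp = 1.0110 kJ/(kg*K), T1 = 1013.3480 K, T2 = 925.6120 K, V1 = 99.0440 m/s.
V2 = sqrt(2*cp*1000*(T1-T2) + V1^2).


dT = 87.7360 K
2*cp*1000*dT = 177402.1920
V1^2 = 9809.7139
V2 = sqrt(187211.9059) = 432.6799 m/s

432.6799 m/s


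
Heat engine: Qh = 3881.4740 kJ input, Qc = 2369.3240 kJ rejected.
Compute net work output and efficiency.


W = 3881.4740 - 2369.3240 = 1512.1500 kJ
eta = 1512.1500 / 3881.4740 = 0.3896 = 38.9581%

W = 1512.1500 kJ, eta = 38.9581%


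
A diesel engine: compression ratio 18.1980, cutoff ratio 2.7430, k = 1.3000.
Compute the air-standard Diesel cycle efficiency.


r^(k-1) = 2.3879
rc^k = 3.7127
eta = 0.4986 = 49.8629%

49.8629%


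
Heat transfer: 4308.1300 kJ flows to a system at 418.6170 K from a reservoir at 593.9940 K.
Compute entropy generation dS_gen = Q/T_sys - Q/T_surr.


dS_sys = 4308.1300/418.6170 = 10.2913 kJ/K
dS_surr = -4308.1300/593.9940 = -7.2528 kJ/K
dS_gen = 10.2913 - 7.2528 = 3.0385 kJ/K (irreversible)

dS_gen = 3.0385 kJ/K, irreversible


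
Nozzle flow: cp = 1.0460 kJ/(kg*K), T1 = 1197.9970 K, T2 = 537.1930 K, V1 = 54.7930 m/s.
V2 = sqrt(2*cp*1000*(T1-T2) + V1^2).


dT = 660.8040 K
2*cp*1000*dT = 1382401.9680
V1^2 = 3002.2728
V2 = sqrt(1385404.2408) = 1177.0320 m/s

1177.0320 m/s


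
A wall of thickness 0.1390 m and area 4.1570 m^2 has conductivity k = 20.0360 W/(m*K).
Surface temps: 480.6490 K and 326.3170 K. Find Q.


dT = 154.3320 K
Q = 20.0360 * 4.1570 * 154.3320 / 0.1390 = 92476.6804 W

92476.6804 W


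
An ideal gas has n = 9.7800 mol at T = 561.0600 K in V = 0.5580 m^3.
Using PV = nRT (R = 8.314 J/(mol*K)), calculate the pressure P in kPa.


P = nRT/V = 9.7800 * 8.314 * 561.0600 / 0.5580
= 45620.3048 / 0.5580 = 81756.8186 Pa = 81.7568 kPa

81.7568 kPa


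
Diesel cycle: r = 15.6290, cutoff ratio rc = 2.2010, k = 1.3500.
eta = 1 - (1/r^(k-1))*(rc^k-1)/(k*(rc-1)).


r^(k-1) = 2.6174
rc^k = 2.9009
eta = 0.5521 = 55.2067%

55.2067%


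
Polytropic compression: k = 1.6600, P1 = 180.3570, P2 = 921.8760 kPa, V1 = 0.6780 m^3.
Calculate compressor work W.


(k-1)/k = 0.3976
(P2/P1)^exp = 1.9130
W = 2.5152 * 180.3570 * 0.6780 * (1.9130 - 1) = 280.7915 kJ

280.7915 kJ


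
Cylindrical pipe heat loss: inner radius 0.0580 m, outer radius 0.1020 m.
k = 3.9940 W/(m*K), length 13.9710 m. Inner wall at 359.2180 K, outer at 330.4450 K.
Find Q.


dT = 28.7730 K
ln(ro/ri) = 0.5645
Q = 2*pi*3.9940*13.9710*28.7730 / 0.5645 = 17869.5532 W

17869.5532 W


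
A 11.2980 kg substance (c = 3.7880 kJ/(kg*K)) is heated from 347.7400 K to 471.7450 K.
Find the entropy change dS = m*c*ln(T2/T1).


T2/T1 = 1.3566
ln(T2/T1) = 0.3050
dS = 11.2980 * 3.7880 * 0.3050 = 13.0523 kJ/K

13.0523 kJ/K


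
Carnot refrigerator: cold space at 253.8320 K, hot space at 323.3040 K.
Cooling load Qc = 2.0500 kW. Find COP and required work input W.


COP = 253.8320 / 69.4720 = 3.6537
W = 2.0500 / 3.6537 = 0.5611 kW

COP = 3.6537, W = 0.5611 kW


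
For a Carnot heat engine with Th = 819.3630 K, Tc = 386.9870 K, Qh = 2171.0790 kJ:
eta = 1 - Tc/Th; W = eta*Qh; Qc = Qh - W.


eta = 1 - 386.9870/819.3630 = 0.5277
W = 0.5277 * 2171.0790 = 1145.6735 kJ
Qc = 2171.0790 - 1145.6735 = 1025.4055 kJ

eta = 52.7698%, W = 1145.6735 kJ, Qc = 1025.4055 kJ


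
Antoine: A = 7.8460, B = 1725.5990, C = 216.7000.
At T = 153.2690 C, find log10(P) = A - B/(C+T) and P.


C+T = 369.9690
B/(C+T) = 4.6642
log10(P) = 7.8460 - 4.6642 = 3.1818
P = 10^3.1818 = 1519.9459 mmHg

1519.9459 mmHg


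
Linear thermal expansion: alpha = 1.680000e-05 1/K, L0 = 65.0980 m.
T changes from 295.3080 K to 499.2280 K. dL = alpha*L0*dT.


dT = 203.9200 K
dL = 1.680000e-05 * 65.0980 * 203.9200 = 0.223016 m
L_final = 65.321016 m

dL = 0.223016 m


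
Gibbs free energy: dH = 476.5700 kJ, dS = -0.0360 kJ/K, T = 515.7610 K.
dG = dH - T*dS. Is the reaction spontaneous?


T*dS = 515.7610 * -0.0360 = -18.5674 kJ
dG = 476.5700 + 18.5674 = 495.1374 kJ (non-spontaneous)

dG = 495.1374 kJ, non-spontaneous


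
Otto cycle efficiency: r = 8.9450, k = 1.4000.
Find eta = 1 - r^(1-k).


r^(k-1) = 2.4023
eta = 1 - 1/2.4023 = 0.5837 = 58.3737%

58.3737%


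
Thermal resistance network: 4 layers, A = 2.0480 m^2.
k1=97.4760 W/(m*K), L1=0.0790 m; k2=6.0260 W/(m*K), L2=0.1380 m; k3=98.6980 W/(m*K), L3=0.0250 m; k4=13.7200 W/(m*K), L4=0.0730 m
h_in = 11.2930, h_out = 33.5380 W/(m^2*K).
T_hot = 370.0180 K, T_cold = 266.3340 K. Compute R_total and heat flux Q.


R_conv_in = 1/(11.2930*2.0480) = 0.0432
R_1 = 0.0790/(97.4760*2.0480) = 0.0004
R_2 = 0.1380/(6.0260*2.0480) = 0.0112
R_3 = 0.0250/(98.6980*2.0480) = 0.0001
R_4 = 0.0730/(13.7200*2.0480) = 0.0026
R_conv_out = 1/(33.5380*2.0480) = 0.0146
R_total = 0.0721 K/W
Q = 103.6840 / 0.0721 = 1438.1384 W

R_total = 0.0721 K/W, Q = 1438.1384 W


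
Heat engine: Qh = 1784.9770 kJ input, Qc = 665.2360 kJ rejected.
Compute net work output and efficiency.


W = 1784.9770 - 665.2360 = 1119.7410 kJ
eta = 1119.7410 / 1784.9770 = 0.6273 = 62.7314%

W = 1119.7410 kJ, eta = 62.7314%


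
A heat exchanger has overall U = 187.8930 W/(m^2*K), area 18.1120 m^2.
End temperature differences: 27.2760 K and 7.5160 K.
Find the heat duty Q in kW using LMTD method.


LMTD = 15.3300 K
Q = 187.8930 * 18.1120 * 15.3300 = 52169.9105 W = 52.1699 kW

52.1699 kW


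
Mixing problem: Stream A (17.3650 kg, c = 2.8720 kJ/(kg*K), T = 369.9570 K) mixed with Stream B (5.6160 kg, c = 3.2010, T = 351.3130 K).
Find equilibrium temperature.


num = 24766.0883
den = 67.8491
Tf = 365.0172 K

365.0172 K


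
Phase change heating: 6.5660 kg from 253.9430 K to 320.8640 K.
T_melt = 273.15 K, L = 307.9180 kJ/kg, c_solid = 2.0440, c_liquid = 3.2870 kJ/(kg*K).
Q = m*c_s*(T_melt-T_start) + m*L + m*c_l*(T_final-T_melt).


Q1 (sensible, solid) = 6.5660 * 2.0440 * 19.2070 = 257.7753 kJ
Q2 (latent) = 6.5660 * 307.9180 = 2021.7896 kJ
Q3 (sensible, liquid) = 6.5660 * 3.2870 * 47.7140 = 1029.7846 kJ
Q_total = 3309.3495 kJ

3309.3495 kJ


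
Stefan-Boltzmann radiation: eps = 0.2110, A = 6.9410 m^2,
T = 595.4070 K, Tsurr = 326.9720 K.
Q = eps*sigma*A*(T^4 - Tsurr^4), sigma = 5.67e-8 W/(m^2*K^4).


T^4 = 1.2568e+11
Tsurr^4 = 1.1430e+10
Q = 0.2110 * 5.67e-8 * 6.9410 * 1.1425e+11 = 9487.0829 W

9487.0829 W


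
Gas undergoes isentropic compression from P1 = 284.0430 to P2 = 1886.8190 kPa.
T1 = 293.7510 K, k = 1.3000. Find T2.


(k-1)/k = 0.2308
(P2/P1)^exp = 1.5480
T2 = 293.7510 * 1.5480 = 454.7278 K

454.7278 K


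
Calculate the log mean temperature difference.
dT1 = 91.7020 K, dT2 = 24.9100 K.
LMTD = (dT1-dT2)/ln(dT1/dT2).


dT1/dT2 = 3.6813
ln(dT1/dT2) = 1.3033
LMTD = 66.7920 / 1.3033 = 51.2494 K

51.2494 K


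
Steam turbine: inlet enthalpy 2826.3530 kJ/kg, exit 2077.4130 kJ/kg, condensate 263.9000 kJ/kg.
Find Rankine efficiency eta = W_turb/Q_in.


W = 748.9400 kJ/kg
Q_in = 2562.4530 kJ/kg
eta = 0.2923 = 29.2275%

eta = 29.2275%


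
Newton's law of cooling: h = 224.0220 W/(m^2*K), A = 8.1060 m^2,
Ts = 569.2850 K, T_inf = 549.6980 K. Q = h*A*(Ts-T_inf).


dT = 19.5870 K
Q = 224.0220 * 8.1060 * 19.5870 = 35568.4707 W

35568.4707 W


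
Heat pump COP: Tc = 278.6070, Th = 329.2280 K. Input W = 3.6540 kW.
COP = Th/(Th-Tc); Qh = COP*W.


COP = 329.2280 / 50.6210 = 6.5038
Qh = 6.5038 * 3.6540 = 23.7648 kW

COP = 6.5038, Qh = 23.7648 kW


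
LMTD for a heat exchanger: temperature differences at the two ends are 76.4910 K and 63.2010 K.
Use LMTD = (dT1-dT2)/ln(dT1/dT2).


dT1/dT2 = 1.2103
ln(dT1/dT2) = 0.1909
LMTD = 13.2900 / 0.1909 = 69.6348 K

69.6348 K


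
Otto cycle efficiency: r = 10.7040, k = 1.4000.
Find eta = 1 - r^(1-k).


r^(k-1) = 2.5812
eta = 1 - 1/2.5812 = 0.6126 = 61.2580%

61.2580%


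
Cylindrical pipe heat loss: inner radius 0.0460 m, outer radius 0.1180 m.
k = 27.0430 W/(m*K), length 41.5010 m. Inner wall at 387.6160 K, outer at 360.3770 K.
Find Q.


dT = 27.2390 K
ln(ro/ri) = 0.9420
Q = 2*pi*27.0430*41.5010*27.2390 / 0.9420 = 203898.3098 W

203898.3098 W


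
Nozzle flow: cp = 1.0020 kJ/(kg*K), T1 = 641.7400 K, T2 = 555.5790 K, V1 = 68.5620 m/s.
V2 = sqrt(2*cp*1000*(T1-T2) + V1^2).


dT = 86.1610 K
2*cp*1000*dT = 172666.6440
V1^2 = 4700.7478
V2 = sqrt(177367.3918) = 421.1501 m/s

421.1501 m/s


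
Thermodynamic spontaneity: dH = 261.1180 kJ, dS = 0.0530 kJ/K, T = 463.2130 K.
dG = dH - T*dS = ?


T*dS = 463.2130 * 0.0530 = 24.5503 kJ
dG = 261.1180 - 24.5503 = 236.5677 kJ (non-spontaneous)

dG = 236.5677 kJ, non-spontaneous


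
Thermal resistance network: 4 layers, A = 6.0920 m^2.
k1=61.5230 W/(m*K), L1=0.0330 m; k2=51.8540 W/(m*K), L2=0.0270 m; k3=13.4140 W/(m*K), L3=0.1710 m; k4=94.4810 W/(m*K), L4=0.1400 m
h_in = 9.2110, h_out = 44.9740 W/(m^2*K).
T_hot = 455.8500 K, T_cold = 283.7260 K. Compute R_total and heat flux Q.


R_conv_in = 1/(9.2110*6.0920) = 0.0178
R_1 = 0.0330/(61.5230*6.0920) = 8.8047e-05
R_2 = 0.0270/(51.8540*6.0920) = 8.5472e-05
R_3 = 0.1710/(13.4140*6.0920) = 0.0021
R_4 = 0.1400/(94.4810*6.0920) = 0.0002
R_conv_out = 1/(44.9740*6.0920) = 0.0036
R_total = 0.0240 K/W
Q = 172.1240 / 0.0240 = 7177.7418 W

R_total = 0.0240 K/W, Q = 7177.7418 W


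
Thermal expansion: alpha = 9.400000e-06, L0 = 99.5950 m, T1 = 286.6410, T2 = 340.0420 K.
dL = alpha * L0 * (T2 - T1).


dT = 53.4010 K
dL = 9.400000e-06 * 99.5950 * 53.4010 = 0.049994 m
L_final = 99.644994 m

dL = 0.049994 m


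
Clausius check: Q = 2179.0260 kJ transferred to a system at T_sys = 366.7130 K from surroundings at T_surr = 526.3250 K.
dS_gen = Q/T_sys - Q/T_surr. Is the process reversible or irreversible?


dS_sys = 2179.0260/366.7130 = 5.9420 kJ/K
dS_surr = -2179.0260/526.3250 = -4.1401 kJ/K
dS_gen = 5.9420 - 4.1401 = 1.8020 kJ/K (irreversible)

dS_gen = 1.8020 kJ/K, irreversible


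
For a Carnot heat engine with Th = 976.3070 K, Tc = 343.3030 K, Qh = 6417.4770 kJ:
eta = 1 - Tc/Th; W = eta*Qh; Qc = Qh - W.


eta = 1 - 343.3030/976.3070 = 0.6484
W = 0.6484 * 6417.4770 = 4160.8722 kJ
Qc = 6417.4770 - 4160.8722 = 2256.6048 kJ

eta = 64.8366%, W = 4160.8722 kJ, Qc = 2256.6048 kJ


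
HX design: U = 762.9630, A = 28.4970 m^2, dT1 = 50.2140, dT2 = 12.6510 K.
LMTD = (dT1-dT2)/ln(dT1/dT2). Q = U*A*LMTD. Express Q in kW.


LMTD = 27.2480 K
Q = 762.9630 * 28.4970 * 27.2480 = 592431.2655 W = 592.4313 kW

592.4313 kW


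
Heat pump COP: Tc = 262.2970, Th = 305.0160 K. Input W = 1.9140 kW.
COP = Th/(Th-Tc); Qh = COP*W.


COP = 305.0160 / 42.7190 = 7.1401
Qh = 7.1401 * 1.9140 = 13.6661 kW

COP = 7.1401, Qh = 13.6661 kW


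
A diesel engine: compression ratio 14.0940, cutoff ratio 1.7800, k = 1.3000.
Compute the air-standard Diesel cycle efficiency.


r^(k-1) = 2.2116
rc^k = 2.1161
eta = 0.5023 = 50.2293%

50.2293%


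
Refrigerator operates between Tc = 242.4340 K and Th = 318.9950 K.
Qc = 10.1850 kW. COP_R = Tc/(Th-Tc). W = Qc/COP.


COP = 242.4340 / 76.5610 = 3.1665
W = 10.1850 / 3.1665 = 3.2164 kW

COP = 3.1665, W = 3.2164 kW


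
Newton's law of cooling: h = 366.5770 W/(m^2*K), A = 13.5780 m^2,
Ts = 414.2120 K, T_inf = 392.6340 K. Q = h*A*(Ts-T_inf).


dT = 21.5780 K
Q = 366.5770 * 13.5780 * 21.5780 = 107401.9597 W

107401.9597 W


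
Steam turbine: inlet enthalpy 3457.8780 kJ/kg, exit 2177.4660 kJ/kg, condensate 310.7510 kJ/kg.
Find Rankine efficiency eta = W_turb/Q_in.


W = 1280.4120 kJ/kg
Q_in = 3147.1270 kJ/kg
eta = 0.4069 = 40.6851%

eta = 40.6851%


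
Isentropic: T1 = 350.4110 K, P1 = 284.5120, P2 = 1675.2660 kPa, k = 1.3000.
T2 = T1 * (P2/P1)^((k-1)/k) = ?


(k-1)/k = 0.2308
(P2/P1)^exp = 1.5055
T2 = 350.4110 * 1.5055 = 527.5531 K

527.5531 K


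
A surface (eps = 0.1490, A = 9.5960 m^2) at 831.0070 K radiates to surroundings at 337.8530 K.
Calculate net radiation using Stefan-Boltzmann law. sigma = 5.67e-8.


T^4 = 4.7689e+11
Tsurr^4 = 1.3029e+10
Q = 0.1490 * 5.67e-8 * 9.5960 * 4.6386e+11 = 37605.2043 W

37605.2043 W


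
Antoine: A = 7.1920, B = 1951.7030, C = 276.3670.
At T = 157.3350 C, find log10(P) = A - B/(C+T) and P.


C+T = 433.7020
B/(C+T) = 4.5001
log10(P) = 7.1920 - 4.5001 = 2.6919
P = 10^2.6919 = 491.9246 mmHg

491.9246 mmHg


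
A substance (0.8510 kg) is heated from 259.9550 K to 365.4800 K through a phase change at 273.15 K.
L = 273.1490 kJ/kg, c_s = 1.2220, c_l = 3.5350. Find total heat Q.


Q1 (sensible, solid) = 0.8510 * 1.2220 * 13.1950 = 13.7218 kJ
Q2 (latent) = 0.8510 * 273.1490 = 232.4498 kJ
Q3 (sensible, liquid) = 0.8510 * 3.5350 * 92.3300 = 277.7550 kJ
Q_total = 523.9265 kJ

523.9265 kJ


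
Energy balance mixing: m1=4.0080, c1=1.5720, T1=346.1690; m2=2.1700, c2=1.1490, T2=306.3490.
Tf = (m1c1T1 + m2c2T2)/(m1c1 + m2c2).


num = 2944.8932
den = 8.7939
Tf = 334.8789 K

334.8789 K


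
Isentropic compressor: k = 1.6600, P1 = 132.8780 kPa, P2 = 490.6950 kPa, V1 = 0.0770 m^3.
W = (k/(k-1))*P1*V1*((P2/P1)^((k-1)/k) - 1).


(k-1)/k = 0.3976
(P2/P1)^exp = 1.6810
W = 2.5152 * 132.8780 * 0.0770 * (1.6810 - 1) = 17.5257 kJ

17.5257 kJ


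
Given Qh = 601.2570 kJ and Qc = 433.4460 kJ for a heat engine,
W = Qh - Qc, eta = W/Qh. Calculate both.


W = 601.2570 - 433.4460 = 167.8110 kJ
eta = 167.8110 / 601.2570 = 0.2791 = 27.9100%

W = 167.8110 kJ, eta = 27.9100%


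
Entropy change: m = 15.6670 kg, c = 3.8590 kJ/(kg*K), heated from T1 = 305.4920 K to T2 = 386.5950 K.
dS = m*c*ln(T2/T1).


T2/T1 = 1.2655
ln(T2/T1) = 0.2355
dS = 15.6670 * 3.8590 * 0.2355 = 14.2353 kJ/K

14.2353 kJ/K


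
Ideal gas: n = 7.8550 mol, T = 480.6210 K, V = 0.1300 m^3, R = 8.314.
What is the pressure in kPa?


P = nRT/V = 7.8550 * 8.314 * 480.6210 / 0.1300
= 31387.6609 / 0.1300 = 241443.5455 Pa = 241.4435 kPa

241.4435 kPa


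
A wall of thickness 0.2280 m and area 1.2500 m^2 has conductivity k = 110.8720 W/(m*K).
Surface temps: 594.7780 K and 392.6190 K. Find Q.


dT = 202.1590 K
Q = 110.8720 * 1.2500 * 202.1590 / 0.2280 = 122882.5255 W

122882.5255 W


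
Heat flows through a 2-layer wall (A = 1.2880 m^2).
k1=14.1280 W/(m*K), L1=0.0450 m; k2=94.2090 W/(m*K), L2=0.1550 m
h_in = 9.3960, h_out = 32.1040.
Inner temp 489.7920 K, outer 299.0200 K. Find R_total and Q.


R_conv_in = 1/(9.3960*1.2880) = 0.0826
R_1 = 0.0450/(14.1280*1.2880) = 0.0025
R_2 = 0.1550/(94.2090*1.2880) = 0.0013
R_conv_out = 1/(32.1040*1.2880) = 0.0242
R_total = 0.1106 K/W
Q = 190.7720 / 0.1106 = 1725.4314 W

R_total = 0.1106 K/W, Q = 1725.4314 W


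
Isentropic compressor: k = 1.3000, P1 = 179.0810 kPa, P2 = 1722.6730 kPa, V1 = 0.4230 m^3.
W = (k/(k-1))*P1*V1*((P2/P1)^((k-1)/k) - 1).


(k-1)/k = 0.2308
(P2/P1)^exp = 1.6861
W = 4.3333 * 179.0810 * 0.4230 * (1.6861 - 1) = 225.2138 kJ

225.2138 kJ


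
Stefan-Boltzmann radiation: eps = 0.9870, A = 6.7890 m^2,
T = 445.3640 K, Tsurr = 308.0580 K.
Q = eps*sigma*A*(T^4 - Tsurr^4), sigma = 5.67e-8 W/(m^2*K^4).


T^4 = 3.9342e+10
Tsurr^4 = 9.0060e+09
Q = 0.9870 * 5.67e-8 * 6.7890 * 3.0336e+10 = 11525.7743 W

11525.7743 W


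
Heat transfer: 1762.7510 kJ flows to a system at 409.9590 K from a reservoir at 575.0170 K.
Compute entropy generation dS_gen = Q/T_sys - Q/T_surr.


dS_sys = 1762.7510/409.9590 = 4.2998 kJ/K
dS_surr = -1762.7510/575.0170 = -3.0656 kJ/K
dS_gen = 4.2998 - 3.0656 = 1.2343 kJ/K (irreversible)

dS_gen = 1.2343 kJ/K, irreversible


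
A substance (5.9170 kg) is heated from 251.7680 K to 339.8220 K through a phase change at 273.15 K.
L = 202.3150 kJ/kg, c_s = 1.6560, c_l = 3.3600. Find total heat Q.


Q1 (sensible, solid) = 5.9170 * 1.6560 * 21.3820 = 209.5126 kJ
Q2 (latent) = 5.9170 * 202.3150 = 1197.0979 kJ
Q3 (sensible, liquid) = 5.9170 * 3.3600 * 66.6720 = 1325.5140 kJ
Q_total = 2732.1245 kJ

2732.1245 kJ


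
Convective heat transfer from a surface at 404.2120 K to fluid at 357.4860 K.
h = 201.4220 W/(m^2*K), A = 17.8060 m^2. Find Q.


dT = 46.7260 K
Q = 201.4220 * 17.8060 * 46.7260 = 167583.7397 W

167583.7397 W


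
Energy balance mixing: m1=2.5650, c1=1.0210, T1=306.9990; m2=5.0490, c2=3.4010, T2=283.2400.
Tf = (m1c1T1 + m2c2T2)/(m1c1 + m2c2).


num = 5667.6868
den = 19.7905
Tf = 286.3840 K

286.3840 K


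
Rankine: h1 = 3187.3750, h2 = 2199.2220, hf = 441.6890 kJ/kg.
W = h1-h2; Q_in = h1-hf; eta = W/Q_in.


W = 988.1530 kJ/kg
Q_in = 2745.6860 kJ/kg
eta = 0.3599 = 35.9893%

eta = 35.9893%


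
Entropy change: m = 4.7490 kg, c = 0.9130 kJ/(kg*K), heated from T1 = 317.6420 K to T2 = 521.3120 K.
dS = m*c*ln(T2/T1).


T2/T1 = 1.6412
ln(T2/T1) = 0.4954
dS = 4.7490 * 0.9130 * 0.4954 = 2.1481 kJ/K

2.1481 kJ/K


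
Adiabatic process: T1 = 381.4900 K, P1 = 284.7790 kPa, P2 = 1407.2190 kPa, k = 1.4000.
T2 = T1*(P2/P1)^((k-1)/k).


(k-1)/k = 0.2857
(P2/P1)^exp = 1.5785
T2 = 381.4900 * 1.5785 = 602.1810 K

602.1810 K


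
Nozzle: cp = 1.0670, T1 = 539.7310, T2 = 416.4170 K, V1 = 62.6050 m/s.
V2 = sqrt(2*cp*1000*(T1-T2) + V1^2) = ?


dT = 123.3140 K
2*cp*1000*dT = 263152.0760
V1^2 = 3919.3860
V2 = sqrt(267071.4620) = 516.7896 m/s

516.7896 m/s


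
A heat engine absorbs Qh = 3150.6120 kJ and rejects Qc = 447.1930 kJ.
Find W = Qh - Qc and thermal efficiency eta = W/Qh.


W = 3150.6120 - 447.1930 = 2703.4190 kJ
eta = 2703.4190 / 3150.6120 = 0.8581 = 85.8062%

W = 2703.4190 kJ, eta = 85.8062%


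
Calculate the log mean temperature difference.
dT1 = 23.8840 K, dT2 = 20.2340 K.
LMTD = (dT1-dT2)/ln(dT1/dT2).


dT1/dT2 = 1.1804
ln(dT1/dT2) = 0.1658
LMTD = 3.6500 / 0.1658 = 22.0086 K

22.0086 K


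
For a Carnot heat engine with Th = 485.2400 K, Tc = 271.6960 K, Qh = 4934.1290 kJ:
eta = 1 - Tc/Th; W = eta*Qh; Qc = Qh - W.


eta = 1 - 271.6960/485.2400 = 0.4401
W = 0.4401 * 4934.1290 = 2171.4072 kJ
Qc = 4934.1290 - 2171.4072 = 2762.7218 kJ

eta = 44.0079%, W = 2171.4072 kJ, Qc = 2762.7218 kJ


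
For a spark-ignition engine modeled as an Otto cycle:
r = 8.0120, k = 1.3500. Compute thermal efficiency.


r^(k-1) = 2.0716
eta = 1 - 1/2.0716 = 0.5173 = 51.7285%

51.7285%


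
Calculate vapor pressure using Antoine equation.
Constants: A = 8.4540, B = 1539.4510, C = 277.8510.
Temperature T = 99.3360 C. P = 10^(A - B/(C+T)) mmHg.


C+T = 377.1870
B/(C+T) = 4.0814
log10(P) = 8.4540 - 4.0814 = 4.3726
P = 10^4.3726 = 23583.0547 mmHg

23583.0547 mmHg


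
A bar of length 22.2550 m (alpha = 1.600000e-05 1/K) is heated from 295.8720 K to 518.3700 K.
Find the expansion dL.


dT = 222.4980 K
dL = 1.600000e-05 * 22.2550 * 222.4980 = 0.079227 m
L_final = 22.334227 m

dL = 0.079227 m


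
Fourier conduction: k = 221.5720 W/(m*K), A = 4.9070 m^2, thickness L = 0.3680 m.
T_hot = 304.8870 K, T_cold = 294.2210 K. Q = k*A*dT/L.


dT = 10.6660 K
Q = 221.5720 * 4.9070 * 10.6660 / 0.3680 = 31512.6334 W

31512.6334 W


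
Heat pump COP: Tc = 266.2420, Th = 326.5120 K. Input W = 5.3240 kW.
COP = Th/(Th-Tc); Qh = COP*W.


COP = 326.5120 / 60.2700 = 5.4175
Qh = 5.4175 * 5.3240 = 28.8427 kW

COP = 5.4175, Qh = 28.8427 kW


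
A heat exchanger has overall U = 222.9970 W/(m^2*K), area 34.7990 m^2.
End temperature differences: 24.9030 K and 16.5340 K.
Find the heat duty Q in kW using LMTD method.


LMTD = 20.4337 K
Q = 222.9970 * 34.7990 * 20.4337 = 158566.6454 W = 158.5666 kW

158.5666 kW


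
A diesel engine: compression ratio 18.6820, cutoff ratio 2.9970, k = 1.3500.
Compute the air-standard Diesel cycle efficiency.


r^(k-1) = 2.7861
rc^k = 4.4008
eta = 0.5472 = 54.7243%

54.7243%


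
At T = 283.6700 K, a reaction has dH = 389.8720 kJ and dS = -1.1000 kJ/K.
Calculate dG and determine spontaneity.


T*dS = 283.6700 * -1.1000 = -312.0370 kJ
dG = 389.8720 + 312.0370 = 701.9090 kJ (non-spontaneous)

dG = 701.9090 kJ, non-spontaneous


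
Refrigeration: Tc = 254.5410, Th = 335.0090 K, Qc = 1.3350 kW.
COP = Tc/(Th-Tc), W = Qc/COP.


COP = 254.5410 / 80.4680 = 3.1633
W = 1.3350 / 3.1633 = 0.4220 kW

COP = 3.1633, W = 0.4220 kW


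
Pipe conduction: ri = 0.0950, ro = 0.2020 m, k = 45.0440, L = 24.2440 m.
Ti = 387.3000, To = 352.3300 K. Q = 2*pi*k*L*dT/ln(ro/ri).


dT = 34.9700 K
ln(ro/ri) = 0.7544
Q = 2*pi*45.0440*24.2440*34.9700 / 0.7544 = 318068.2644 W

318068.2644 W


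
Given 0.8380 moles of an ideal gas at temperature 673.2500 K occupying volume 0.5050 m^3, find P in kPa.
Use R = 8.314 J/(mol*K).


P = nRT/V = 0.8380 * 8.314 * 673.2500 / 0.5050
= 4690.6216 / 0.5050 = 9288.3596 Pa = 9.2884 kPa

9.2884 kPa


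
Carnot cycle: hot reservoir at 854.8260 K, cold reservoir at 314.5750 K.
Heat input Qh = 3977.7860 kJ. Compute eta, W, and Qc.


eta = 1 - 314.5750/854.8260 = 0.6320
W = 0.6320 * 3977.7860 = 2513.9653 kJ
Qc = 3977.7860 - 2513.9653 = 1463.8207 kJ

eta = 63.2001%, W = 2513.9653 kJ, Qc = 1463.8207 kJ


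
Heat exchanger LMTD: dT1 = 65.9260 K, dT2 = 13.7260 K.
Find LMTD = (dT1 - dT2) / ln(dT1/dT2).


dT1/dT2 = 4.8030
ln(dT1/dT2) = 1.5692
LMTD = 52.2000 / 1.5692 = 33.2645 K

33.2645 K


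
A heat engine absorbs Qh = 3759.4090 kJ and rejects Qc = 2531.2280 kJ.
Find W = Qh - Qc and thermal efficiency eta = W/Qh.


W = 3759.4090 - 2531.2280 = 1228.1810 kJ
eta = 1228.1810 / 3759.4090 = 0.3267 = 32.6695%

W = 1228.1810 kJ, eta = 32.6695%


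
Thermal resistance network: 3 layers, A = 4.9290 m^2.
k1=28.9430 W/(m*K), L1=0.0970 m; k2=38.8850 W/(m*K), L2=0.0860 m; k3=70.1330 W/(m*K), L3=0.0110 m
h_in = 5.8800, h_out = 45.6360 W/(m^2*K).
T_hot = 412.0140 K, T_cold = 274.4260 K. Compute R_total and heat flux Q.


R_conv_in = 1/(5.8800*4.9290) = 0.0345
R_1 = 0.0970/(28.9430*4.9290) = 0.0007
R_2 = 0.0860/(38.8850*4.9290) = 0.0004
R_3 = 0.0110/(70.1330*4.9290) = 3.1821e-05
R_conv_out = 1/(45.6360*4.9290) = 0.0044
R_total = 0.0401 K/W
Q = 137.5880 / 0.0401 = 3430.2968 W

R_total = 0.0401 K/W, Q = 3430.2968 W


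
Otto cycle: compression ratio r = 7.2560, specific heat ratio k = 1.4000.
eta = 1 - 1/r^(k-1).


r^(k-1) = 2.2094
eta = 1 - 1/2.2094 = 0.5474 = 54.7393%

54.7393%


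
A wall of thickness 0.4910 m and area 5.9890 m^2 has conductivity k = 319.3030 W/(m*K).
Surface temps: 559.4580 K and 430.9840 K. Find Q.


dT = 128.4740 K
Q = 319.3030 * 5.9890 * 128.4740 / 0.4910 = 500369.7724 W

500369.7724 W


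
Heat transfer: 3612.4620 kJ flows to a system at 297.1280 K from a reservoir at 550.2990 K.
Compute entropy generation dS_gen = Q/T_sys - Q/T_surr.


dS_sys = 3612.4620/297.1280 = 12.1579 kJ/K
dS_surr = -3612.4620/550.2990 = -6.5645 kJ/K
dS_gen = 12.1579 - 6.5645 = 5.5934 kJ/K (irreversible)

dS_gen = 5.5934 kJ/K, irreversible


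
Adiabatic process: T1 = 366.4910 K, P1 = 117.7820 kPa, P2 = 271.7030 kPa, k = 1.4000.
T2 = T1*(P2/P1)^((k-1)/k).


(k-1)/k = 0.2857
(P2/P1)^exp = 1.2698
T2 = 366.4910 * 1.2698 = 465.3525 K

465.3525 K


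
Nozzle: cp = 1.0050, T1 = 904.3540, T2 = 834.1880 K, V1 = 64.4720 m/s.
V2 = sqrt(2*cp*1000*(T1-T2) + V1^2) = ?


dT = 70.1660 K
2*cp*1000*dT = 141033.6600
V1^2 = 4156.6388
V2 = sqrt(145190.2988) = 381.0384 m/s

381.0384 m/s


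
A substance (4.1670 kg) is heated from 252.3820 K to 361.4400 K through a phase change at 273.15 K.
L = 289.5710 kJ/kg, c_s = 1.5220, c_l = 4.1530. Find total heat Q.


Q1 (sensible, solid) = 4.1670 * 1.5220 * 20.7680 = 131.7143 kJ
Q2 (latent) = 4.1670 * 289.5710 = 1206.6424 kJ
Q3 (sensible, liquid) = 4.1670 * 4.1530 * 88.2900 = 1527.9071 kJ
Q_total = 2866.2637 kJ

2866.2637 kJ


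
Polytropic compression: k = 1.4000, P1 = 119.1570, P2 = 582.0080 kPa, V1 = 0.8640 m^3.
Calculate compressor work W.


(k-1)/k = 0.2857
(P2/P1)^exp = 1.5733
W = 3.5000 * 119.1570 * 0.8640 * (1.5733 - 1) = 206.5661 kJ

206.5661 kJ


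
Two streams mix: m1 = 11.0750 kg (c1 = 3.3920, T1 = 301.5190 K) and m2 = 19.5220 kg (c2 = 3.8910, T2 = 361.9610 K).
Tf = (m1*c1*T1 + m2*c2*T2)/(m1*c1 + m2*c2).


num = 38821.5778
den = 113.5265
Tf = 341.9605 K

341.9605 K


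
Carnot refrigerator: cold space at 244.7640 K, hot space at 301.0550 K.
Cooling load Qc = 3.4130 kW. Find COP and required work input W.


COP = 244.7640 / 56.2910 = 4.3482
W = 3.4130 / 4.3482 = 0.7849 kW

COP = 4.3482, W = 0.7849 kW


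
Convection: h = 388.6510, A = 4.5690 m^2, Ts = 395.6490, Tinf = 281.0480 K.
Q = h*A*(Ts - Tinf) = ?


dT = 114.6010 K
Q = 388.6510 * 4.5690 * 114.6010 = 203502.3154 W

203502.3154 W


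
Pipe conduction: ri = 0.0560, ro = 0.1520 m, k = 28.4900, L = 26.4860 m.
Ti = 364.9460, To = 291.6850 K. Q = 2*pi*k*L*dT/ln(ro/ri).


dT = 73.2610 K
ln(ro/ri) = 0.9985
Q = 2*pi*28.4900*26.4860*73.2610 / 0.9985 = 347857.1433 W

347857.1433 W


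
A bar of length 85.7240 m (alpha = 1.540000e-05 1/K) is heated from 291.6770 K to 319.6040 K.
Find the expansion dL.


dT = 27.9270 K
dL = 1.540000e-05 * 85.7240 * 27.9270 = 0.036868 m
L_final = 85.760868 m

dL = 0.036868 m


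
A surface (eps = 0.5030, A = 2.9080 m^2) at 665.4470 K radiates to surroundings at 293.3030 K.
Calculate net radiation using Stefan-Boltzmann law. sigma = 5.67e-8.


T^4 = 1.9609e+11
Tsurr^4 = 7.4006e+09
Q = 0.5030 * 5.67e-8 * 2.9080 * 1.8869e+11 = 15649.1720 W

15649.1720 W


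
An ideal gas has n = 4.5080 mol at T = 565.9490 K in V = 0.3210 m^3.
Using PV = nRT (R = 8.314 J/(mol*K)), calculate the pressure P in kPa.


P = nRT/V = 4.5080 * 8.314 * 565.9490 / 0.3210
= 21211.4923 / 0.3210 = 66079.4154 Pa = 66.0794 kPa

66.0794 kPa


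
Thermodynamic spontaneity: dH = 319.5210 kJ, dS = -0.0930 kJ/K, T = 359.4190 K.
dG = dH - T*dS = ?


T*dS = 359.4190 * -0.0930 = -33.4260 kJ
dG = 319.5210 + 33.4260 = 352.9470 kJ (non-spontaneous)

dG = 352.9470 kJ, non-spontaneous


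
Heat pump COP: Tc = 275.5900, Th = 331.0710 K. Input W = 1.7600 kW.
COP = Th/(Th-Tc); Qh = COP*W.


COP = 331.0710 / 55.4810 = 5.9673
Qh = 5.9673 * 1.7600 = 10.5024 kW

COP = 5.9673, Qh = 10.5024 kW


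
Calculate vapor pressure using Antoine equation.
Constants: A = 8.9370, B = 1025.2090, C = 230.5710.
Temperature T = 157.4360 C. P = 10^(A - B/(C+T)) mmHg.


C+T = 388.0070
B/(C+T) = 2.6422
log10(P) = 8.9370 - 2.6422 = 6.2948
P = 10^6.2948 = 1971316.8415 mmHg

1971316.8415 mmHg


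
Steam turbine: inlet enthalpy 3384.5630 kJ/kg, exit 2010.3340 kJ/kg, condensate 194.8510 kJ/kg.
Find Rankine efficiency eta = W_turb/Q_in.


W = 1374.2290 kJ/kg
Q_in = 3189.7120 kJ/kg
eta = 0.4308 = 43.0832%

eta = 43.0832%


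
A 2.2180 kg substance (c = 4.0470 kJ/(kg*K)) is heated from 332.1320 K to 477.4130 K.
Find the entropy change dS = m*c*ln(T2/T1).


T2/T1 = 1.4374
ln(T2/T1) = 0.3628
dS = 2.2180 * 4.0470 * 0.3628 = 3.2570 kJ/K

3.2570 kJ/K


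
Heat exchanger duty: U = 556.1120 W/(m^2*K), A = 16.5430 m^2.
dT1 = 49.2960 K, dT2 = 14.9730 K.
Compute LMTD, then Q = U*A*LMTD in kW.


LMTD = 28.8043 K
Q = 556.1120 * 16.5430 * 28.8043 = 264992.3501 W = 264.9924 kW

264.9924 kW


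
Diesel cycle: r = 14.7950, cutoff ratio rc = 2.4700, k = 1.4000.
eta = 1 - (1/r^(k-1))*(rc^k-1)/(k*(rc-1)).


r^(k-1) = 2.9380
rc^k = 3.5463
eta = 0.5789 = 57.8868%

57.8868%


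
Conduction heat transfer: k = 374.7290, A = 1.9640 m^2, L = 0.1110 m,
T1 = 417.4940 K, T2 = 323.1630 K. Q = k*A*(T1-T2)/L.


dT = 94.3310 K
Q = 374.7290 * 1.9640 * 94.3310 / 0.1110 = 625446.6161 W

625446.6161 W


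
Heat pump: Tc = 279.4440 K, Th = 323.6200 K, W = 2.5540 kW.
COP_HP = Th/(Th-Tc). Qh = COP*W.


COP = 323.6200 / 44.1760 = 7.3257
Qh = 7.3257 * 2.5540 = 18.7098 kW

COP = 7.3257, Qh = 18.7098 kW


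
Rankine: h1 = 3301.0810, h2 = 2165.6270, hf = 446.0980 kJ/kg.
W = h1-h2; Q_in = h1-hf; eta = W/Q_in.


W = 1135.4540 kJ/kg
Q_in = 2854.9830 kJ/kg
eta = 0.3977 = 39.7710%

eta = 39.7710%


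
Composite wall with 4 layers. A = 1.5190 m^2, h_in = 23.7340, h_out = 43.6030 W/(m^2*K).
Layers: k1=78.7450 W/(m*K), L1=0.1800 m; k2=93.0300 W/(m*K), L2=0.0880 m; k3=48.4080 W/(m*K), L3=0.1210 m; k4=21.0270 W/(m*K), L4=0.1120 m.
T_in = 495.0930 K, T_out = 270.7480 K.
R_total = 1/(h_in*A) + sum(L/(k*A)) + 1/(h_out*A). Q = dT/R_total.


R_conv_in = 1/(23.7340*1.5190) = 0.0277
R_1 = 0.1800/(78.7450*1.5190) = 0.0015
R_2 = 0.0880/(93.0300*1.5190) = 0.0006
R_3 = 0.1210/(48.4080*1.5190) = 0.0016
R_4 = 0.1120/(21.0270*1.5190) = 0.0035
R_conv_out = 1/(43.6030*1.5190) = 0.0151
R_total = 0.0501 K/W
Q = 224.3450 / 0.0501 = 4476.5434 W

R_total = 0.0501 K/W, Q = 4476.5434 W


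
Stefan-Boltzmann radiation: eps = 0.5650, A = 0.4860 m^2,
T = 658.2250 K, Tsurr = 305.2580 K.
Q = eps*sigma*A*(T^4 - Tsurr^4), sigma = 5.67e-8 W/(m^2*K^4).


T^4 = 1.8771e+11
Tsurr^4 = 8.6830e+09
Q = 0.5650 * 5.67e-8 * 0.4860 * 1.7903e+11 = 2787.3850 W

2787.3850 W


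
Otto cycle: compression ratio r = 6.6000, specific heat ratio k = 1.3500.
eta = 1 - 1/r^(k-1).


r^(k-1) = 1.9357
eta = 1 - 1/1.9357 = 0.4834 = 48.3394%

48.3394%


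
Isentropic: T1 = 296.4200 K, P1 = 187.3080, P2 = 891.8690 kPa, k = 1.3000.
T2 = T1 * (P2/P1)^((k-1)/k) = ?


(k-1)/k = 0.2308
(P2/P1)^exp = 1.4335
T2 = 296.4200 * 1.4335 = 424.9229 K

424.9229 K


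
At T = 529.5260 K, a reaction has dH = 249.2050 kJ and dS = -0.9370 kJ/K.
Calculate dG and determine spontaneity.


T*dS = 529.5260 * -0.9370 = -496.1659 kJ
dG = 249.2050 + 496.1659 = 745.3709 kJ (non-spontaneous)

dG = 745.3709 kJ, non-spontaneous


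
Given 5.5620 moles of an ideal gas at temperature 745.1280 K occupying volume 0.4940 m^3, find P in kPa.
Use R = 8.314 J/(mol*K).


P = nRT/V = 5.5620 * 8.314 * 745.1280 / 0.4940
= 34456.5577 / 0.4940 = 69750.1168 Pa = 69.7501 kPa

69.7501 kPa


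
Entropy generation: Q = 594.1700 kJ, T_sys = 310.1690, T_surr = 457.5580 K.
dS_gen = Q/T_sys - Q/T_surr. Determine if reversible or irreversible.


dS_sys = 594.1700/310.1690 = 1.9156 kJ/K
dS_surr = -594.1700/457.5580 = -1.2986 kJ/K
dS_gen = 1.9156 - 1.2986 = 0.6171 kJ/K (irreversible)

dS_gen = 0.6171 kJ/K, irreversible


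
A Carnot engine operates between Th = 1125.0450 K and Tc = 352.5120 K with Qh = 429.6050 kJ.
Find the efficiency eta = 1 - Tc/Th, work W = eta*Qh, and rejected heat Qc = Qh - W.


eta = 1 - 352.5120/1125.0450 = 0.6867
W = 0.6867 * 429.6050 = 294.9962 kJ
Qc = 429.6050 - 294.9962 = 134.6088 kJ

eta = 68.6669%, W = 294.9962 kJ, Qc = 134.6088 kJ


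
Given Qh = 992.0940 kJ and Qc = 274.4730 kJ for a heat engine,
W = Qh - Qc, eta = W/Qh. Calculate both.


W = 992.0940 - 274.4730 = 717.6210 kJ
eta = 717.6210 / 992.0940 = 0.7233 = 72.3340%

W = 717.6210 kJ, eta = 72.3340%


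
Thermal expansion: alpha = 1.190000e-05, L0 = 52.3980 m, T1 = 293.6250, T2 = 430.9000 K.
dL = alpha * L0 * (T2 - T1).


dT = 137.2750 K
dL = 1.190000e-05 * 52.3980 * 137.2750 = 0.085596 m
L_final = 52.483596 m

dL = 0.085596 m


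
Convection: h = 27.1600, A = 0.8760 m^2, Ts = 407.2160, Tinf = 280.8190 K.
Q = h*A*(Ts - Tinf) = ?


dT = 126.3970 K
Q = 27.1600 * 0.8760 * 126.3970 = 3007.2576 W

3007.2576 W


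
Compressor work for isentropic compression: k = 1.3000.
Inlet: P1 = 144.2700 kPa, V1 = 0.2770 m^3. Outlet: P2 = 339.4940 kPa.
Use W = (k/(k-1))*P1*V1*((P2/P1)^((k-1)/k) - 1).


(k-1)/k = 0.2308
(P2/P1)^exp = 1.2183
W = 4.3333 * 144.2700 * 0.2770 * (1.2183 - 1) = 37.8096 kJ

37.8096 kJ


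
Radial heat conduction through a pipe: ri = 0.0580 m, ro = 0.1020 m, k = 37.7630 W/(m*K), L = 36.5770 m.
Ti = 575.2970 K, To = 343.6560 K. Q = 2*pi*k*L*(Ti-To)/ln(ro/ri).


dT = 231.6410 K
ln(ro/ri) = 0.5645
Q = 2*pi*37.7630*36.5770*231.6410 / 0.5645 = 3561090.3802 W

3561090.3802 W


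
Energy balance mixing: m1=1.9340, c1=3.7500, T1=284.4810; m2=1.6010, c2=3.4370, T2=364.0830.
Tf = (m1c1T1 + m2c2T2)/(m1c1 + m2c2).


num = 4066.6150
den = 12.7551
Tf = 318.8217 K

318.8217 K


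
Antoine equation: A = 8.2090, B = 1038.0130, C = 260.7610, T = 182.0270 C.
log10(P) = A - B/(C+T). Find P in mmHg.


C+T = 442.7880
B/(C+T) = 2.3443
log10(P) = 8.2090 - 2.3443 = 5.8647
P = 10^5.8647 = 732375.2671 mmHg

732375.2671 mmHg


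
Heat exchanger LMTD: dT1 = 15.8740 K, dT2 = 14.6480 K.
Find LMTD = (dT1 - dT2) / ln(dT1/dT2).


dT1/dT2 = 1.0837
ln(dT1/dT2) = 0.0804
LMTD = 1.2260 / 0.0804 = 15.2528 K

15.2528 K


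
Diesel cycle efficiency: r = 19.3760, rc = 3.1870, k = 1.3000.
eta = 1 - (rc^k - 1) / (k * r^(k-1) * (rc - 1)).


r^(k-1) = 2.4332
rc^k = 4.5123
eta = 0.4923 = 49.2287%

49.2287%


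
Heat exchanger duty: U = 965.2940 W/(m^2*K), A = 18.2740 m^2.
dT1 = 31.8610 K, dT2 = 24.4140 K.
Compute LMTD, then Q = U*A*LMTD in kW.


LMTD = 27.9725 K
Q = 965.2940 * 18.2740 * 27.9725 = 493428.4550 W = 493.4285 kW

493.4285 kW


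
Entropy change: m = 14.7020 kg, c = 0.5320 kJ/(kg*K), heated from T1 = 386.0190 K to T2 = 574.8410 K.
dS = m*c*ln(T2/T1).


T2/T1 = 1.4892
ln(T2/T1) = 0.3982
dS = 14.7020 * 0.5320 * 0.3982 = 3.1146 kJ/K

3.1146 kJ/K


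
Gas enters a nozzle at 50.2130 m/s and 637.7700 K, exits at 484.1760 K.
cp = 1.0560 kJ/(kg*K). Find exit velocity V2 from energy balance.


dT = 153.5940 K
2*cp*1000*dT = 324390.5280
V1^2 = 2521.3454
V2 = sqrt(326911.8734) = 571.7621 m/s

571.7621 m/s


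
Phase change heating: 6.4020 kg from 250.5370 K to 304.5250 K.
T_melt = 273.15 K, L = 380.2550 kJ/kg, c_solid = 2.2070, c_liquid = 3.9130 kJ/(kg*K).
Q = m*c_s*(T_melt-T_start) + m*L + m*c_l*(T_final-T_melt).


Q1 (sensible, solid) = 6.4020 * 2.2070 * 22.6130 = 319.5039 kJ
Q2 (latent) = 6.4020 * 380.2550 = 2434.3925 kJ
Q3 (sensible, liquid) = 6.4020 * 3.9130 * 31.3750 = 785.9759 kJ
Q_total = 3539.8724 kJ

3539.8724 kJ


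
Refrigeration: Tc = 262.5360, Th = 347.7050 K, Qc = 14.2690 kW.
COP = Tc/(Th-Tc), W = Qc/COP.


COP = 262.5360 / 85.1690 = 3.0825
W = 14.2690 / 3.0825 = 4.6290 kW

COP = 3.0825, W = 4.6290 kW


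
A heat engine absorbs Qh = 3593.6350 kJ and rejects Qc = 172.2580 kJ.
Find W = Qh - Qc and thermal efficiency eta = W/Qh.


W = 3593.6350 - 172.2580 = 3421.3770 kJ
eta = 3421.3770 / 3593.6350 = 0.9521 = 95.2066%

W = 3421.3770 kJ, eta = 95.2066%


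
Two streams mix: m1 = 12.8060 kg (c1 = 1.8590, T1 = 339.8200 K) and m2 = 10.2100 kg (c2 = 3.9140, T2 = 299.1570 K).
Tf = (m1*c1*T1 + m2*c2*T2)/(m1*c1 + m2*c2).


num = 20044.7693
den = 63.7683
Tf = 314.3375 K

314.3375 K


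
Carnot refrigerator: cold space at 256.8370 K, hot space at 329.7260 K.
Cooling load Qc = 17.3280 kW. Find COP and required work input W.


COP = 256.8370 / 72.8890 = 3.5237
W = 17.3280 / 3.5237 = 4.9176 kW

COP = 3.5237, W = 4.9176 kW


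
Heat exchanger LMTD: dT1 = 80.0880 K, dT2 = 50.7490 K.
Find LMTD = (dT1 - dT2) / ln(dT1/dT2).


dT1/dT2 = 1.5781
ln(dT1/dT2) = 0.4562
LMTD = 29.3390 / 0.4562 = 64.3069 K

64.3069 K


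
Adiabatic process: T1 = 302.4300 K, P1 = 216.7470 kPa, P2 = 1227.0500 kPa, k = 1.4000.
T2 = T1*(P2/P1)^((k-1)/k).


(k-1)/k = 0.2857
(P2/P1)^exp = 1.6410
T2 = 302.4300 * 1.6410 = 496.2971 K

496.2971 K


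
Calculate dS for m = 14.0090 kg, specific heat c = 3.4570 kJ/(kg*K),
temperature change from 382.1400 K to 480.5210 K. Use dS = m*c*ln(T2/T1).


T2/T1 = 1.2574
ln(T2/T1) = 0.2291
dS = 14.0090 * 3.4570 * 0.2291 = 11.0943 kJ/K

11.0943 kJ/K


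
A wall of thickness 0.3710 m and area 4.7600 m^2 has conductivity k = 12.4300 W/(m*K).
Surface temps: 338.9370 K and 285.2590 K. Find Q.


dT = 53.6780 K
Q = 12.4300 * 4.7600 * 53.6780 / 0.3710 = 8560.5269 W

8560.5269 W


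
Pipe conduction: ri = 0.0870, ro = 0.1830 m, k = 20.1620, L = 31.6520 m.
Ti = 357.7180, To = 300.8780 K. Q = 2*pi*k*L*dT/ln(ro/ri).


dT = 56.8400 K
ln(ro/ri) = 0.7436
Q = 2*pi*20.1620*31.6520*56.8400 / 0.7436 = 306508.2392 W

306508.2392 W


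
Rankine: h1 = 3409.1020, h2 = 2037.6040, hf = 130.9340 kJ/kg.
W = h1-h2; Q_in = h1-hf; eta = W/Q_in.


W = 1371.4980 kJ/kg
Q_in = 3278.1680 kJ/kg
eta = 0.4184 = 41.8373%

eta = 41.8373%


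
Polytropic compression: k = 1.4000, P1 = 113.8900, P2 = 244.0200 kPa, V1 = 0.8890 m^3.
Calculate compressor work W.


(k-1)/k = 0.2857
(P2/P1)^exp = 1.2432
W = 3.5000 * 113.8900 * 0.8890 * (1.2432 - 1) = 86.1959 kJ

86.1959 kJ


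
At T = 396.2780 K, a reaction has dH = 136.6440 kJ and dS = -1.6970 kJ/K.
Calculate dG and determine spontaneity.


T*dS = 396.2780 * -1.6970 = -672.4838 kJ
dG = 136.6440 + 672.4838 = 809.1278 kJ (non-spontaneous)

dG = 809.1278 kJ, non-spontaneous


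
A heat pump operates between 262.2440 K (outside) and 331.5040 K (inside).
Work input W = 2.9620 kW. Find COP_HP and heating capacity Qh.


COP = 331.5040 / 69.2600 = 4.7864
Qh = 4.7864 * 2.9620 = 14.1772 kW

COP = 4.7864, Qh = 14.1772 kW


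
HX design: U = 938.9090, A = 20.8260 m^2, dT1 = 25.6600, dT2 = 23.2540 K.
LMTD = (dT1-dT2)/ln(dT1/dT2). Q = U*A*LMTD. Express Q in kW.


LMTD = 24.4373 K
Q = 938.9090 * 20.8260 * 24.4373 = 477839.3643 W = 477.8394 kW

477.8394 kW


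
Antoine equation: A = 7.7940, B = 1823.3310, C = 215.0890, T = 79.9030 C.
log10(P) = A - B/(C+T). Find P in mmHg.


C+T = 294.9920
B/(C+T) = 6.1810
log10(P) = 7.7940 - 6.1810 = 1.6130
P = 10^1.6130 = 41.0251 mmHg

41.0251 mmHg


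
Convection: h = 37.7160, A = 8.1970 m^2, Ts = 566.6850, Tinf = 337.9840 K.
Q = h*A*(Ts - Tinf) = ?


dT = 228.7010 K
Q = 37.7160 * 8.1970 * 228.7010 = 70704.7557 W

70704.7557 W


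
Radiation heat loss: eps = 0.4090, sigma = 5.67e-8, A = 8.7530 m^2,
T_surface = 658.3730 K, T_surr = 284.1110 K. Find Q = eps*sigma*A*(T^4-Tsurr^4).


T^4 = 1.8788e+11
Tsurr^4 = 6.5156e+09
Q = 0.4090 * 5.67e-8 * 8.7530 * 1.8137e+11 = 36814.8627 W

36814.8627 W


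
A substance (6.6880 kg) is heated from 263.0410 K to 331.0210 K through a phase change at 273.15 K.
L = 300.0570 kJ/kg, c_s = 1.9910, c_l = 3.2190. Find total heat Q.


Q1 (sensible, solid) = 6.6880 * 1.9910 * 10.1090 = 134.6095 kJ
Q2 (latent) = 6.6880 * 300.0570 = 2006.7812 kJ
Q3 (sensible, liquid) = 6.6880 * 3.2190 * 57.8710 = 1245.8858 kJ
Q_total = 3387.2765 kJ

3387.2765 kJ


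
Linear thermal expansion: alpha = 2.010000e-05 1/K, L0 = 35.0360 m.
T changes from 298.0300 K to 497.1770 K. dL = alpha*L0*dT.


dT = 199.1470 K
dL = 2.010000e-05 * 35.0360 * 199.1470 = 0.140244 m
L_final = 35.176244 m

dL = 0.140244 m


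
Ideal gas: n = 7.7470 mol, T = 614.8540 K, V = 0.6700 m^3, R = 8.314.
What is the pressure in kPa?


P = nRT/V = 7.7470 * 8.314 * 614.8540 / 0.6700
= 39601.8595 / 0.6700 = 59107.2530 Pa = 59.1073 kPa

59.1073 kPa


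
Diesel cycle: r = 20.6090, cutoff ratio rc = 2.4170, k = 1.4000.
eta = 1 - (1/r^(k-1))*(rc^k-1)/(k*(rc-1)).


r^(k-1) = 3.3545
rc^k = 3.4402
eta = 0.6333 = 63.3301%

63.3301%


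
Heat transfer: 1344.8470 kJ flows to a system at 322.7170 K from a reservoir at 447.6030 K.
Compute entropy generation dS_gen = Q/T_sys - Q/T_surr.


dS_sys = 1344.8470/322.7170 = 4.1673 kJ/K
dS_surr = -1344.8470/447.6030 = -3.0046 kJ/K
dS_gen = 4.1673 - 3.0046 = 1.1627 kJ/K (irreversible)

dS_gen = 1.1627 kJ/K, irreversible


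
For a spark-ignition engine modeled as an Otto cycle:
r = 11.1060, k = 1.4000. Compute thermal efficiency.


r^(k-1) = 2.6195
eta = 1 - 1/2.6195 = 0.6183 = 61.8252%

61.8252%


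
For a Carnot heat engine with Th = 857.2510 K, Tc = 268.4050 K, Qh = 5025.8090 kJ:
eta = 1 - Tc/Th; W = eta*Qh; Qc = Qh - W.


eta = 1 - 268.4050/857.2510 = 0.6869
W = 0.6869 * 5025.8090 = 3452.2299 kJ
Qc = 5025.8090 - 3452.2299 = 1573.5791 kJ

eta = 68.6900%, W = 3452.2299 kJ, Qc = 1573.5791 kJ


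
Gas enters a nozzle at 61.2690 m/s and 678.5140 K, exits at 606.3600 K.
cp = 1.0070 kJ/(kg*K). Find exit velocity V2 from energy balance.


dT = 72.1540 K
2*cp*1000*dT = 145318.1560
V1^2 = 3753.8904
V2 = sqrt(149072.0464) = 386.0985 m/s

386.0985 m/s


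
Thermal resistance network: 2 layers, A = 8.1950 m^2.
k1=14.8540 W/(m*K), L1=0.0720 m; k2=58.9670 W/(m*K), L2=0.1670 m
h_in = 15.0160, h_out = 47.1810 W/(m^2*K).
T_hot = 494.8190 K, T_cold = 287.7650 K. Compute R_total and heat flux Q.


R_conv_in = 1/(15.0160*8.1950) = 0.0081
R_1 = 0.0720/(14.8540*8.1950) = 0.0006
R_2 = 0.1670/(58.9670*8.1950) = 0.0003
R_conv_out = 1/(47.1810*8.1950) = 0.0026
R_total = 0.0116 K/W
Q = 207.0540 / 0.0116 = 17773.2245 W

R_total = 0.0116 K/W, Q = 17773.2245 W
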